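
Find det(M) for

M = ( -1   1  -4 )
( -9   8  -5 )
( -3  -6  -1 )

|M| = -268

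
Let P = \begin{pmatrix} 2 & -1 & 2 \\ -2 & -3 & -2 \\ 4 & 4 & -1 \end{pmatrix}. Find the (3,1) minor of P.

8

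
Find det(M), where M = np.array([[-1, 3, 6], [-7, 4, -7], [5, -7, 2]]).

Expand along row 1:
  + (-1) · |4 -7; -7 2| = (-1)·(8 − 49) = 41
  − 3 · |-7 -7; 5 2| = −3·(-14 − (-35)) = -63
  + 6 · |-7 4; 5 -7| = 6·(49 − 20) = 174
Sum: (41) + (-63) + (174) = 152

The determinant is 152.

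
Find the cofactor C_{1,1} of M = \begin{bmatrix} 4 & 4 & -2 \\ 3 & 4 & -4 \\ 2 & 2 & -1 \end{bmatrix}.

4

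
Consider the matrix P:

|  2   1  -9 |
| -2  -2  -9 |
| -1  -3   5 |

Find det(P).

Expand along column 1:
  + 2 · |-2 -9; -3 5| = 2·(-10 − 27) = -74
  − (-2) · |1 -9; -3 5| = −(-2)·(5 − 27) = -44
  + (-1) · |1 -9; -2 -9| = (-1)·(-9 − 18) = 27
Sum: (-74) + (-44) + (27) = -91

-91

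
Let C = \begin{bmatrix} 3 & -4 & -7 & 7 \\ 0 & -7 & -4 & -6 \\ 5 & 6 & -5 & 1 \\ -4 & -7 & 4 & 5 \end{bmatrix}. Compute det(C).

Expand along row 2 (it has 1 zero):
  + (-7) · M_22   where M_22 = det([3 -7 7; 5 -5 1; -4 4 5]) = 116
  − (-4) · M_23   where M_23 = det([3 -4 7; 5 6 1; -4 -7 5]) = 150
  + (-6) · M_24   where M_24 = det([3 -4 -7; 5 6 -5; -4 -7 4]) = 44
det = (+1)·(-7)·(116) + (-1)·(-4)·(150) + (+1)·(-6)·(44) = -476

-476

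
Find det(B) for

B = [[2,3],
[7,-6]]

det(B) = 2·(-6) − 3·7 = -12 − 21 = -33

det(B) = -33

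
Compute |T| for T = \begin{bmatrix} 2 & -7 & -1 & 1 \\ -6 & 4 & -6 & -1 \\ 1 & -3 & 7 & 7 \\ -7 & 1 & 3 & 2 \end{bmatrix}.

Expand along row 1:
  + (2) · M_11   where M_11 = det([4 -6 -1; -3 7 7; 1 3 2]) = -90
  − (-7) · M_12   where M_12 = det([-6 -6 -1; 1 7 7; -7 3 2]) = 296
  + (-1) · M_13   where M_13 = det([-6 4 -1; 1 -3 7; -7 1 2]) = -106
  − (1) · M_14   where M_14 = det([-6 4 -6; 1 -3 7; -7 1 3]) = 8
det = (+1)·(2)·(-90) + (-1)·(-7)·(296) + (+1)·(-1)·(-106) + (-1)·(1)·(8) = 1990

The determinant is 1990.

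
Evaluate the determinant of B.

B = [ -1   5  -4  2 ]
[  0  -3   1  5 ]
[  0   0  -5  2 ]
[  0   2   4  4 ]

Expand along column 1 (it has 3 zeros):
  + (-1) · M_11   where M_11 = det([-3 1 5; 0 -5 2; 2 4 4]) = 138
det = (+1)·(-1)·(138) = -138

The determinant is -138.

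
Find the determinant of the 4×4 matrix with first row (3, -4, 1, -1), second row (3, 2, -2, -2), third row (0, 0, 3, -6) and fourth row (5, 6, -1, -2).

492

Expand along row 3 (it has 2 zeros):
  + (3) · M_33   where M_33 = det([3 -4 -1; 3 2 -2; 5 6 -2]) = 32
  − (-6) · M_34   where M_34 = det([3 -4 1; 3 2 -2; 5 6 -1]) = 66
det = (+1)·(3)·(32) + (-1)·(-6)·(66) = 492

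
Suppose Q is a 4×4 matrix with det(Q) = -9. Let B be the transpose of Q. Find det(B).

-9

det(Qᵀ) = det(Q).
det(B) = (1)·(-9) = -9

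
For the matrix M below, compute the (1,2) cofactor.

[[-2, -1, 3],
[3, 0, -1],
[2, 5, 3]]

-11

Delete row 1 and column 2; the remaining 2×2 submatrix is [3 -1; 2 3].
Its determinant is 3·3 − (-1)·2 = 11.
The cofactor carries sign (−1)^(1+2) = −1, so C_{1,2} = −(11) = -11.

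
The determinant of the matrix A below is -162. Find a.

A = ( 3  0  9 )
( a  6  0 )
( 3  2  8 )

Expanding along the column containing a, det(A) is linear in a: det(A) = (18)·a + (-18).
Set (18)·a + (-18) = -162  ⇒  (18)·a = -144  ⇒  a = -8.

a = -8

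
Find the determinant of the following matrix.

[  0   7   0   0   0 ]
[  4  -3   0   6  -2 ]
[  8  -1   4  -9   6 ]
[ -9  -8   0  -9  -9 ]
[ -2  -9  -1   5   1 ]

-5418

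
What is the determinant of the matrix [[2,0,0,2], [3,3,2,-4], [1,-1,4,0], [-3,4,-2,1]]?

280

Expand along row 1 (it has 2 zeros):
  + (2) · M_11   where M_11 = det([3 2 -4; -1 4 0; 4 -2 1]) = 70
  − (2) · M_14   where M_14 = det([3 3 2; 1 -1 4; -3 4 -2]) = -70
det = (+1)·(2)·(70) + (-1)·(2)·(-70) = 280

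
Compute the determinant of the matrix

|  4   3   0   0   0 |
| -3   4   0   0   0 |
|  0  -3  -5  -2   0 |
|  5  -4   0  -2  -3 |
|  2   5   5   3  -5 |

-1625

The matrix is block lower-triangular with a 2×2 block and a 3×3 block on the diagonal, so its determinant equals the product of the determinants of the diagonal blocks.
det of the 2×2 block = 25
det of the 3×3 block = -65
det = (25)·(-65) = -1625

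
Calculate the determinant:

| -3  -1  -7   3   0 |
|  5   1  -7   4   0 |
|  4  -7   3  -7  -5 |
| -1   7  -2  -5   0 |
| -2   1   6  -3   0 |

Expand along column 5 (it has 4 zeros):
  + (-5) · M_35   where M_35 = det([-3 -1 -7 3; 5 1 -7 4; -1 7 -2 -5; -2 1 6 -3]) = -479
det = (+1)·(-5)·(-479) = 2395

2395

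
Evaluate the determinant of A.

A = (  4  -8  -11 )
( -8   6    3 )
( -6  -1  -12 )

det(A) = 152

Expand along column 1:
  + 4 · |6 3; -1 -12| = 4·(-72 − (-3)) = -276
  − (-8) · |-8 -11; -1 -12| = −(-8)·(96 − 11) = 680
  + (-6) · |-8 -11; 6 3| = (-6)·(-24 − (-66)) = -252
Sum: (-276) + (680) + (-252) = 152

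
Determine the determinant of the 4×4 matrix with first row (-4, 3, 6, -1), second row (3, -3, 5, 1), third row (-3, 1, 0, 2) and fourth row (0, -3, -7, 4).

Expand along row 3 (it has 1 zero):
  + (-3) · M_31   where M_31 = det([3 6 -1; -3 5 1; -3 -7 4]) = 99
  − (1) · M_32   where M_32 = det([-4 6 -1; 3 5 1; 0 -7 4]) = -159
  − (2) · M_34   where M_34 = det([-4 3 6; 3 -3 5; 0 -3 -7]) = -135
det = (+1)·(-3)·(99) + (-1)·(1)·(-159) + (-1)·(2)·(-135) = 132

132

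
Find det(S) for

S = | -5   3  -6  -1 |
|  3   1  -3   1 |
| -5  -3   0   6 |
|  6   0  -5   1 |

The determinant is -490.

Expand along row 3 (it has 1 zero):
  + (-5) · M_31   where M_31 = det([3 -6 -1; 1 -3 1; 0 -5 1]) = 17
  − (-3) · M_32   where M_32 = det([-5 -6 -1; 3 -3 1; 6 -5 1]) = -31
  − (6) · M_34   where M_34 = det([-5 3 -6; 3 1 -3; 6 0 -5]) = 52
det = (+1)·(-5)·(17) + (-1)·(-3)·(-31) + (-1)·(6)·(52) = -490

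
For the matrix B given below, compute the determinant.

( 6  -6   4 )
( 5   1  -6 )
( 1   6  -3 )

det(B) = 260

Expand along column 1:
  + 6 · |1 -6; 6 -3| = 6·(-3 − (-36)) = 198
  − 5 · |-6 4; 6 -3| = −5·(18 − 24) = 30
  + 1 · |-6 4; 1 -6| = 1·(36 − 4) = 32
Sum: (198) + (30) + (32) = 260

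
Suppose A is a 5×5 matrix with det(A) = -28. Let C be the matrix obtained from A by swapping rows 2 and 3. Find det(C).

Swapping two rows multiplies the determinant by −1.
det(C) = (-1)·(-28) = 28

28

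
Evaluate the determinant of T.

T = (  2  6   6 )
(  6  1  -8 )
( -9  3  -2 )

Expand along row 1:
  + 2 · |1 -8; 3 -2| = 2·(-2 − (-24)) = 44
  − 6 · |6 -8; -9 -2| = −6·(-12 − 72) = 504
  + 6 · |6 1; -9 3| = 6·(18 − (-9)) = 162
Sum: (44) + (504) + (162) = 710

|T| = 710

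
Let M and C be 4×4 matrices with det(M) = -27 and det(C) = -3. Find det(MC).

|MC| = 81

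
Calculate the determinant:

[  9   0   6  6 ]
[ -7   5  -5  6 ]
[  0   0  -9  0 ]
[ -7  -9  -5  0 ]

Expand along row 3 (it has 3 zeros):
  + (-9) · M_33   where M_33 = det([9 0 6; -7 5 6; -7 -9 0]) = 1074
det = (+1)·(-9)·(1074) = -9666

-9666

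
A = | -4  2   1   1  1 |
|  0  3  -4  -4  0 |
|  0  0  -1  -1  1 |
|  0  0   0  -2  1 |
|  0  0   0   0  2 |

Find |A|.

|A| = -48

A is upper triangular, so det(A) is the product of the diagonal entries:
det = (-4) · (3) · (-1) · (-2) · (2) = -48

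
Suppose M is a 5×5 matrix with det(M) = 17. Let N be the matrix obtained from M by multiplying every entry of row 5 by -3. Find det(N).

The determinant is -51.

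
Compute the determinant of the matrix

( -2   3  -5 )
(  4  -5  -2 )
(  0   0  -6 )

Expand along row 3:
  + (-6) · |-2 3; 4 -5| = (-6)·(10 − 12) = 12

12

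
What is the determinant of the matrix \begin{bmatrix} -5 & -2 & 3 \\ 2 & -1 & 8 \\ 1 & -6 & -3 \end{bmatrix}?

The determinant is -316.

Expand along row 1:
  + (-5) · |-1 8; -6 -3| = (-5)·(3 − (-48)) = -255
  − (-2) · |2 8; 1 -3| = −(-2)·(-6 − 8) = -28
  + 3 · |2 -1; 1 -6| = 3·(-12 − (-1)) = -33
Sum: (-255) + (-28) + (-33) = -316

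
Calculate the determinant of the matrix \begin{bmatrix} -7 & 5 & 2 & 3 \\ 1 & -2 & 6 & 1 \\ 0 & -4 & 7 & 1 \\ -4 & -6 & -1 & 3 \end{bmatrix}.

-442

Expand along row 3 (it has 1 zero):
  − (-4) · M_32   where M_32 = det([-7 2 3; 1 6 1; -4 -1 3]) = -78
  + (7) · M_33   where M_33 = det([-7 5 3; 1 -2 1; -4 -6 3]) = -77
  − (1) · M_34   where M_34 = det([-7 5 2; 1 -2 6; -4 -6 -1]) = -409
det = (-1)·(-4)·(-78) + (+1)·(7)·(-77) + (-1)·(1)·(-409) = -442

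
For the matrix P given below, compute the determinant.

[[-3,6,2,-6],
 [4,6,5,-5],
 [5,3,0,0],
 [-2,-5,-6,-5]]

The determinant is -1697.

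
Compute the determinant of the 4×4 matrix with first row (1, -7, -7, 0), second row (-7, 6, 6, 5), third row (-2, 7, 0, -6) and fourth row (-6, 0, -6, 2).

890

Expand along row 1 (it has 1 zero):
  + (1) · M_11   where M_11 = det([6 6 5; 7 0 -6; 0 -6 2]) = -510
  − (-7) · M_12   where M_12 = det([-7 6 5; -2 0 -6; -6 -6 2]) = 552
  + (-7) · M_13   where M_13 = det([-7 6 5; -2 7 -6; -6 0 2]) = 352
det = (+1)·(1)·(-510) + (-1)·(-7)·(552) + (+1)·(-7)·(352) = 890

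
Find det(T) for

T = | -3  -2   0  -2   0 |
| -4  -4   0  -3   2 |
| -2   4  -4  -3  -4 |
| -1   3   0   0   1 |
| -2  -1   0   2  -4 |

Expand along column 3 (it has 4 zeros):
  + (-4) · M_33   where M_33 = det([-3 -2 -2 0; -4 -4 -3 2; -1 3 0 1; -2 -1 2 -4]) = -81
det = (+1)·(-4)·(-81) = 324

|T| = 324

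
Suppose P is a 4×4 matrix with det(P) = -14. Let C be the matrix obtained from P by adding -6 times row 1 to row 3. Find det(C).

Adding a multiple of one row to another leaves the determinant unchanged.
det(C) = (1)·(-14) = -14

det(C) = -14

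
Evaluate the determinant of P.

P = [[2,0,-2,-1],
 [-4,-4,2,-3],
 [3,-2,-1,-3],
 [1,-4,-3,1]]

|P| = -156

Expand along row 1 (it has 1 zero):
  + (2) · M_11   where M_11 = det([-4 2 -3; -2 -1 -3; -4 -3 1]) = 62
  + (-2) · M_13   where M_13 = det([-4 -4 -3; 3 -2 -3; 1 -4 1]) = 110
  − (-1) · M_14   where M_14 = det([-4 -4 2; 3 -2 -1; 1 -4 -3]) = -60
det = (+1)·(2)·(62) + (+1)·(-2)·(110) + (-1)·(-1)·(-60) = -156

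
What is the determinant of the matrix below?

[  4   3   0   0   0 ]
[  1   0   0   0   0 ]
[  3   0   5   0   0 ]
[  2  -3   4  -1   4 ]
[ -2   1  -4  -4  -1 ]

The matrix is block lower-triangular with a 2×2 block and a 3×3 block on the diagonal, so its determinant equals the product of the determinants of the diagonal blocks.
det of the 2×2 block = -3
det of the 3×3 block = 85
det = (-3)·(85) = -255

-255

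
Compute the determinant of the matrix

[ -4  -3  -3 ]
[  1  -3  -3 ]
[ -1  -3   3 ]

The determinant is 90.

Expand along column 1:
  + (-4) · |-3 -3; -3 3| = (-4)·(-9 − 9) = 72
  − 1 · |-3 -3; -3 3| = −1·(-9 − 9) = 18
  + (-1) · |-3 -3; -3 -3| = (-1)·(9 − 9) = 0
Sum: (72) + (18) + (0) = 90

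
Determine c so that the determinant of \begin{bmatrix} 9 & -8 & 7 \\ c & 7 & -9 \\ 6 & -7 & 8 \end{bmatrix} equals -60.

Expanding along the row containing c, det(M) is linear in c: det(M) = (15)·c + (75).
Set (15)·c + (75) = -60  ⇒  (15)·c = -135  ⇒  c = -9.

c = -9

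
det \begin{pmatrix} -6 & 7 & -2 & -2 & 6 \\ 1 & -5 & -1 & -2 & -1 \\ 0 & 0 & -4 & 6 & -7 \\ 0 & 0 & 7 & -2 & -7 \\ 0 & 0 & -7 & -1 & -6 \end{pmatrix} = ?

The matrix is block upper-triangular with a 2×2 block and a 3×3 block on the diagonal, so its determinant equals the product of the determinants of the diagonal blocks.
det of the 2×2 block = 23
det of the 3×3 block = 673
det = (23)·(673) = 15479

The determinant is 15479.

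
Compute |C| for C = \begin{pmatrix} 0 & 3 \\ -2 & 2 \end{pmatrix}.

6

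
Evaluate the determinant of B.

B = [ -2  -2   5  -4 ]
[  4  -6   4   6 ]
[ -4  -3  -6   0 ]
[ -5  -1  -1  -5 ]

6

Expand along row 3 (it has 1 zero):
  + (-4) · M_31   where M_31 = det([-2 5 -4; -6 4 6; -1 -1 -5]) = -192
  − (-3) · M_32   where M_32 = det([-2 5 -4; 4 4 6; -5 -1 -5]) = -86
  + (-6) · M_33   where M_33 = det([-2 -2 -4; 4 -6 6; -5 -1 -5]) = 84
det = (+1)·(-4)·(-192) + (-1)·(-3)·(-86) + (+1)·(-6)·(84) = 6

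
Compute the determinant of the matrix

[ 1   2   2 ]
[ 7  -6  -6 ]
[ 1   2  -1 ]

60

Expand along column 1:
  + 1 · |-6 -6; 2 -1| = 1·(6 − (-12)) = 18
  − 7 · |2 2; 2 -1| = −7·(-2 − 4) = 42
  + 1 · |2 2; -6 -6| = 1·(-12 − (-12)) = 0
Sum: (18) + (42) + (0) = 60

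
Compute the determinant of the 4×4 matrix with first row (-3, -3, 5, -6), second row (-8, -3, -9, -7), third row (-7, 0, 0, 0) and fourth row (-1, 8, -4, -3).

Expand along row 3 (it has 3 zeros):
  + (-7) · M_31   where M_31 = det([-3 5 -6; -3 -9 -7; 8 -4 -3]) = -826
det = (+1)·(-7)·(-826) = 5782

The determinant is 5782.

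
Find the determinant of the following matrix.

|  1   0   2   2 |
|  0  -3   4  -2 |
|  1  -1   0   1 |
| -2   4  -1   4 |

Expand along row 1 (it has 1 zero):
  + (1) · M_11   where M_11 = det([-3 4 -2; -1 0 1; 4 -1 4]) = 27
  + (2) · M_13   where M_13 = det([0 -3 -2; 1 -1 1; -2 4 4]) = 14
  − (2) · M_14   where M_14 = det([0 -3 4; 1 -1 0; -2 4 -1]) = 5
det = (+1)·(1)·(27) + (+1)·(2)·(14) + (-1)·(2)·(5) = 45

45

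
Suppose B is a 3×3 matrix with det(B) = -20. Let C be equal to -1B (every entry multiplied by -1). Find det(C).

For a 3×3 matrix, det(-1B) = (-1)^3·det(B) = -1·det(B).
det(C) = (-1)·(-20) = 20

The determinant is 20.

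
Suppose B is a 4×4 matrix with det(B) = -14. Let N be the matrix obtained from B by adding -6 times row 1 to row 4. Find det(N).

det(N) = -14

Adding a multiple of one row to another leaves the determinant unchanged.
det(N) = (1)·(-14) = -14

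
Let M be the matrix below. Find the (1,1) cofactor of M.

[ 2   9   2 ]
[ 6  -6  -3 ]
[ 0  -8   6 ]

-60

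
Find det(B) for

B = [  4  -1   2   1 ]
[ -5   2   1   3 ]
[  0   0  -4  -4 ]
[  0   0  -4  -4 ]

0

B is block upper-triangular with a 2×2 block and a 2×2 block on the diagonal, so its determinant equals the product of the determinants of the diagonal blocks.
det of the 2×2 block = 3
det of the 2×2 block = 0
det = (3)·(0) = 0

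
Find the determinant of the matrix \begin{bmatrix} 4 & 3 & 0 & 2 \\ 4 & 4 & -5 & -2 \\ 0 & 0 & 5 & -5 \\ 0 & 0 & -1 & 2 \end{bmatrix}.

The matrix is block upper-triangular with a 2×2 block and a 2×2 block on the diagonal, so its determinant equals the product of the determinants of the diagonal blocks.
det of the 2×2 block = 4
det of the 2×2 block = 5
det = (4)·(5) = 20

20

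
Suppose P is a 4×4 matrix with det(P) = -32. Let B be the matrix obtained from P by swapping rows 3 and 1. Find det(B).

Swapping two rows multiplies the determinant by −1.
det(B) = (-1)·(-32) = 32

The determinant is 32.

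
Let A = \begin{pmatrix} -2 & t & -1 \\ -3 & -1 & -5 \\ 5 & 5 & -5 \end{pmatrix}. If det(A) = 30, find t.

Expanding along the row containing t, det(A) is linear in t: det(A) = (-40)·t + (-50).
Set (-40)·t + (-50) = 30  ⇒  (-40)·t = 80  ⇒  t = -2.

-2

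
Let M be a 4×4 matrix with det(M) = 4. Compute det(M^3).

det(M^3) = (det M)^3 = (4)^3 = 64

64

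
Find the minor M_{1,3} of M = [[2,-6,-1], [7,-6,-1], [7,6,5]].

Delete row 1 and column 3; the remaining 2×2 submatrix is [7 -6; 7 6].
Its determinant is 7·6 − (-6)·7 = 84.

The minor is 84.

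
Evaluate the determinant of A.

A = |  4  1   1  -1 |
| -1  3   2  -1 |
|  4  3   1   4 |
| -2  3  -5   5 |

det(A) = 414

Expand along row 1:
  + (4) · M_11   where M_11 = det([3 2 -1; 3 1 4; 3 -5 5]) = 87
  − (1) · M_12   where M_12 = det([-1 2 -1; 4 1 4; -2 -5 5]) = -63
  + (1) · M_13   where M_13 = det([-1 3 -1; 4 3 4; -2 3 5]) = -105
  − (-1) · M_14   where M_14 = det([-1 3 2; 4 3 1; -2 3 -5]) = 108
det = (+1)·(4)·(87) + (-1)·(1)·(-63) + (+1)·(1)·(-105) + (-1)·(-1)·(108) = 414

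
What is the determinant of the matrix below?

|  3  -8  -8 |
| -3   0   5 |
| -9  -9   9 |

Expand along row 2:
  − (-3) · |-8 -8; -9 9| = −(-3)·(-72 − 72) = -432
  − 5 · |3 -8; -9 -9| = −5·(-27 − 72) = 495
Sum: (-432) + (495) = 63

63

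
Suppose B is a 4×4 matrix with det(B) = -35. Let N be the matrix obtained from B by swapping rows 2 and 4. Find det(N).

Swapping two rows multiplies the determinant by −1.
det(N) = (-1)·(-35) = 35

35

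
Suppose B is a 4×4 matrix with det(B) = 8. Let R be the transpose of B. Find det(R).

The determinant is 8.

det(Bᵀ) = det(B).
det(R) = (1)·(8) = 8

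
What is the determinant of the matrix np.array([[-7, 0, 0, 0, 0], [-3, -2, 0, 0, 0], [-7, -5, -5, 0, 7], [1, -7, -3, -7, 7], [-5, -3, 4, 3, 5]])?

5782

The matrix is block lower-triangular with a 2×2 block and a 3×3 block on the diagonal, so its determinant equals the product of the determinants of the diagonal blocks.
det of the 2×2 block = 14
det of the 3×3 block = 413
det = (14)·(413) = 5782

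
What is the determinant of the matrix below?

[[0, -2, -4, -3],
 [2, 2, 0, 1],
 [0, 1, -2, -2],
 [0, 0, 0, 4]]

-64

Expand along row 4 (it has 3 zeros):
  + (4) · M_44   where M_44 = det([0 -2 -4; 2 2 0; 0 1 -2]) = -16
det = (+1)·(4)·(-16) = -64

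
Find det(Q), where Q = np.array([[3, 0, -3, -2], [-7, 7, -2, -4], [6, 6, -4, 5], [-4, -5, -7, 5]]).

Expand along row 1 (it has 1 zero):
  + (3) · M_11   where M_11 = det([7 -2 -4; 6 -4 5; -5 -7 5]) = 463
  + (-3) · M_13   where M_13 = det([-7 7 -4; 6 6 5; -4 -5 5]) = -711
  − (-2) · M_14   where M_14 = det([-7 7 -2; 6 6 -4; -4 -5 -7]) = 852
det = (+1)·(3)·(463) + (+1)·(-3)·(-711) + (-1)·(-2)·(852) = 5226

The determinant is 5226.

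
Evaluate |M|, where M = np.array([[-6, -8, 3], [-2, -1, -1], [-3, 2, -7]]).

13

Expand along row 1:
  + (-6) · |-1 -1; 2 -7| = (-6)·(7 − (-2)) = -54
  − (-8) · |-2 -1; -3 -7| = −(-8)·(14 − 3) = 88
  + 3 · |-2 -1; -3 2| = 3·(-4 − 3) = -21
Sum: (-54) + (88) + (-21) = 13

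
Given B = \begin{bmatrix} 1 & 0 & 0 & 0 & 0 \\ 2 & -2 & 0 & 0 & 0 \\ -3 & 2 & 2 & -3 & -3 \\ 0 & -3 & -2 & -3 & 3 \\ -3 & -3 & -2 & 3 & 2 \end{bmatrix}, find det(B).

det(B) = -24

B is block lower-triangular with a 2×2 block and a 3×3 block on the diagonal, so its determinant equals the product of the determinants of the diagonal blocks.
det of the 2×2 block = -2
det of the 3×3 block = 12
det = (-2)·(12) = -24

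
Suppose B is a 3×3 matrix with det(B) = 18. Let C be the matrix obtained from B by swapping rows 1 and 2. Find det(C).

The determinant is -18.

Swapping two rows multiplies the determinant by −1.
det(C) = (-1)·(18) = -18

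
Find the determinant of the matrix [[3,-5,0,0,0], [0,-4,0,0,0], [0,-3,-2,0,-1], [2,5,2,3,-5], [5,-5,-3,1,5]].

The matrix is block lower-triangular with a 2×2 block and a 3×3 block on the diagonal, so its determinant equals the product of the determinants of the diagonal blocks.
det of the 2×2 block = -12
det of the 3×3 block = -51
det = (-12)·(-51) = 612

612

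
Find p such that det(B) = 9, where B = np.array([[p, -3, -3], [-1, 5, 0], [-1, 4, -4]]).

0

Expanding along the row containing p, det(B) is linear in p: det(B) = (-20)·p + (9).
Set (-20)·p + (9) = 9  ⇒  (-20)·p = 0  ⇒  p = 0.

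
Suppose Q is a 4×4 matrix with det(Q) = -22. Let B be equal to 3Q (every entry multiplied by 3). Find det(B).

The determinant is -1782.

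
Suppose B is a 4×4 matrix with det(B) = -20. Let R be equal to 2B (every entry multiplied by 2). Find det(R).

For a 4×4 matrix, det(2B) = 2^4·det(B) = 16·det(B).
det(R) = (16)·(-20) = -320

The determinant is -320.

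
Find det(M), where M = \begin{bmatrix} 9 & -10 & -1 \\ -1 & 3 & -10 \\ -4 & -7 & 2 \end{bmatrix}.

Expand along row 1:
  + 9 · |3 -10; -7 2| = 9·(6 − 70) = -576
  − (-10) · |-1 -10; -4 2| = −(-10)·(-2 − 40) = -420
  + (-1) · |-1 3; -4 -7| = (-1)·(7 − (-12)) = -19
Sum: (-576) + (-420) + (-19) = -1015

|M| = -1015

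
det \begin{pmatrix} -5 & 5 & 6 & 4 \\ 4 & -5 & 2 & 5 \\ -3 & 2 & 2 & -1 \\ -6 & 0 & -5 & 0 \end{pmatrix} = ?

-806

Expand along row 4 (it has 2 zeros):
  − (-6) · M_41   where M_41 = det([5 6 4; -5 2 5; 2 2 -1]) = -86
  − (-5) · M_43   where M_43 = det([-5 5 4; 4 -5 5; -3 2 -1]) = -58
det = (-1)·(-6)·(-86) + (-1)·(-5)·(-58) = -806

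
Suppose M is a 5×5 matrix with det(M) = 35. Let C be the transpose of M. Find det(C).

det(C) = 35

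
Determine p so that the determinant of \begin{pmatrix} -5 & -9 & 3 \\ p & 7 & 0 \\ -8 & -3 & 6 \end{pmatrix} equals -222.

p = -4

Expanding along the column containing p, det(M) is linear in p: det(M) = (45)·p + (-42).
Set (45)·p + (-42) = -222  ⇒  (45)·p = -180  ⇒  p = -4.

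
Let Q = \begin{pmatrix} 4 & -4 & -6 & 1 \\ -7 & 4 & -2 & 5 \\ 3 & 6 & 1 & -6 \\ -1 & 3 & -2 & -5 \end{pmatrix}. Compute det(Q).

det(Q) = -2013

Expand along row 1:
  + (4) · M_11   where M_11 = det([4 -2 5; 6 1 -6; 3 -2 -5]) = -167
  − (-4) · M_12   where M_12 = det([-7 -2 5; 3 1 -6; -1 -2 -5]) = 52
  + (-6) · M_13   where M_13 = det([-7 4 5; 3 6 -6; -1 3 -5]) = 243
  − (1) · M_14   where M_14 = det([-7 4 -2; 3 6 1; -1 3 -2]) = 95
det = (+1)·(4)·(-167) + (-1)·(-4)·(52) + (+1)·(-6)·(243) + (-1)·(1)·(95) = -2013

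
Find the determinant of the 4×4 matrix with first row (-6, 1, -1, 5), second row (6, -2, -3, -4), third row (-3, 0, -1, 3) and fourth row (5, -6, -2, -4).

Expand along row 3 (it has 1 zero):
  + (-3) · M_31   where M_31 = det([1 -1 5; -2 -3 -4; -6 -2 -4]) = -82
  + (-1) · M_33   where M_33 = det([-6 1 5; 6 -2 -4; 5 -6 -4]) = -30
  − (3) · M_34   where M_34 = det([-6 1 -1; 6 -2 -3; 5 -6 -2]) = 107
det = (+1)·(-3)·(-82) + (+1)·(-1)·(-30) + (-1)·(3)·(107) = -45

-45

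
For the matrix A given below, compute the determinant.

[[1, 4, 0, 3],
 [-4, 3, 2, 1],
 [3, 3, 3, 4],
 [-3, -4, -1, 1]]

Expand along row 1 (it has 1 zero):
  + (1) · M_11   where M_11 = det([3 2 1; 3 3 4; -4 -1 1]) = -8
  − (4) · M_12   where M_12 = det([-4 2 1; 3 3 4; -3 -1 1]) = -52
  − (3) · M_14   where M_14 = det([-4 3 2; 3 3 3; -3 -4 -1]) = -60
det = (+1)·(1)·(-8) + (-1)·(4)·(-52) + (-1)·(3)·(-60) = 380

det(A) = 380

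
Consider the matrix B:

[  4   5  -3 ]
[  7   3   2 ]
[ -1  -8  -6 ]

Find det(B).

det(B) = 351

Expand along column 1:
  + 4 · |3 2; -8 -6| = 4·(-18 − (-16)) = -8
  − 7 · |5 -3; -8 -6| = −7·(-30 − 24) = 378
  + (-1) · |5 -3; 3 2| = (-1)·(10 − (-9)) = -19
Sum: (-8) + (378) + (-19) = 351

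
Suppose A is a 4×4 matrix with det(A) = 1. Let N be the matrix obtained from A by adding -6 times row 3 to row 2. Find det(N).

Adding a multiple of one row to another leaves the determinant unchanged.
det(N) = (1)·(1) = 1

det(N) = 1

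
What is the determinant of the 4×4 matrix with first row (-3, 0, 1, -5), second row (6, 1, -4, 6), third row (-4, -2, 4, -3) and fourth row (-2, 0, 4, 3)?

Expand along column 2 (it has 2 zeros):
  + (1) · M_22   where M_22 = det([-3 1 -5; -4 4 -3; -2 4 3]) = -14
  − (-2) · M_32   where M_32 = det([-3 1 -5; 6 -4 6; -2 4 3]) = -2
det = (+1)·(1)·(-14) + (-1)·(-2)·(-2) = -18

-18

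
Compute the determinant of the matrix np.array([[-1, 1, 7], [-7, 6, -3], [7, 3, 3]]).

Expand along column 1:
  + (-1) · |6 -3; 3 3| = (-1)·(18 − (-9)) = -27
  − (-7) · |1 7; 3 3| = −(-7)·(3 − 21) = -126
  + 7 · |1 7; 6 -3| = 7·(-3 − 42) = -315
Sum: (-27) + (-126) + (-315) = -468

-468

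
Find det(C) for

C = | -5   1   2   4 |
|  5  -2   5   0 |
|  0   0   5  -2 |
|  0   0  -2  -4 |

det(C) = -120

C is block upper-triangular with a 2×2 block and a 2×2 block on the diagonal, so its determinant equals the product of the determinants of the diagonal blocks.
det of the 2×2 block = 5
det of the 2×2 block = -24
det = (5)·(-24) = -120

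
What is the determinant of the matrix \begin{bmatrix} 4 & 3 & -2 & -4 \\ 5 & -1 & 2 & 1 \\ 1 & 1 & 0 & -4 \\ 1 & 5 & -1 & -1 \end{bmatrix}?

Expand along row 3 (it has 1 zero):
  + (1) · M_31   where M_31 = det([3 -2 -4; -1 2 1; 5 -1 -1]) = 25
  − (1) · M_32   where M_32 = det([4 -2 -4; 5 2 1; 1 -1 -1]) = 12
  − (-4) · M_34   where M_34 = det([4 3 -2; 5 -1 2; 1 5 -1]) = -67
det = (+1)·(1)·(25) + (-1)·(1)·(12) + (-1)·(-4)·(-67) = -255

-255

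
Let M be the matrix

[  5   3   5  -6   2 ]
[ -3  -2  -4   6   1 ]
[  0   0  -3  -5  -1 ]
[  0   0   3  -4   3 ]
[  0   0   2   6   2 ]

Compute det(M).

|M| = -52

M is block upper-triangular with a 2×2 block and a 3×3 block on the diagonal, so its determinant equals the product of the determinants of the diagonal blocks.
det of the 2×2 block = -1
det of the 3×3 block = 52
det = (-1)·(52) = -52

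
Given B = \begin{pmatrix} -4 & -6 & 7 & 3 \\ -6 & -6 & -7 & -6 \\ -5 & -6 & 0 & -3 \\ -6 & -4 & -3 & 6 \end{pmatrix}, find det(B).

Expand along row 3 (it has 1 zero):
  + (-5) · M_31   where M_31 = det([-6 7 3; -6 -7 -6; -4 -3 6]) = 750
  − (-6) · M_32   where M_32 = det([-4 7 3; -6 -7 -6; -6 -3 6]) = 672
  − (-3) · M_34   where M_34 = det([-4 -6 7; -6 -6 -7; -6 -4 -3]) = -188
det = (+1)·(-5)·(750) + (-1)·(-6)·(672) + (-1)·(-3)·(-188) = -282

The determinant is -282.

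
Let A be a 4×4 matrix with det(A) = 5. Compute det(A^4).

det(A^4) = (det A)^4 = (5)^4 = 625

The determinant is 625.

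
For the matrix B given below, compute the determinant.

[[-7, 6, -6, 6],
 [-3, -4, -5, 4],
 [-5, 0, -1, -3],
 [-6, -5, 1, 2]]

det(B) = 2541

Expand along row 3 (it has 1 zero):
  + (-5) · M_31   where M_31 = det([6 -6 6; -4 -5 4; -5 1 2]) = -186
  + (-1) · M_33   where M_33 = det([-7 6 6; -3 -4 4; -6 -5 2]) = -246
  − (-3) · M_34   where M_34 = det([-7 6 -6; -3 -4 -5; -6 -5 1]) = 455
det = (+1)·(-5)·(-186) + (+1)·(-1)·(-246) + (-1)·(-3)·(455) = 2541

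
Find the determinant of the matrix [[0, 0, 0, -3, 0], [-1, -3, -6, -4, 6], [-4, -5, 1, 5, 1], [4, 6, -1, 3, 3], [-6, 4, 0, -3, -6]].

The determinant is -4242.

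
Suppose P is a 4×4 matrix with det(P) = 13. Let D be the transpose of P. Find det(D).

det(D) = 13

det(Pᵀ) = det(P).
det(D) = (1)·(13) = 13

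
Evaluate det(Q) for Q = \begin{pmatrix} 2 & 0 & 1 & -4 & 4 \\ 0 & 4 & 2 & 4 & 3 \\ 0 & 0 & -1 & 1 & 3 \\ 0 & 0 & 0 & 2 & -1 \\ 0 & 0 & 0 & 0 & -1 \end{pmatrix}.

The determinant is 16.

Q is upper triangular, so det(Q) is the product of the diagonal entries:
det = (2) · (4) · (-1) · (2) · (-1) = 16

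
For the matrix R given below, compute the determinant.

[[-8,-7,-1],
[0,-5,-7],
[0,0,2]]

R is upper triangular, so det(R) is the product of the diagonal entries:
det = (-8) · (-5) · (2) = 80

|R| = 80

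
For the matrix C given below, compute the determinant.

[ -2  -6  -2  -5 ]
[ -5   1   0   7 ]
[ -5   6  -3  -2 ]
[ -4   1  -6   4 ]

Expand along row 2 (it has 1 zero):
  − (-5) · M_21   where M_21 = det([-6 -2 -5; 6 -3 -2; 1 -6 4]) = 361
  + (1) · M_22   where M_22 = det([-2 -2 -5; -5 -3 -2; -4 -6 4]) = -98
  + (7) · M_24   where M_24 = det([-2 -6 -2; -5 6 -3; -4 1 -6]) = 136
det = (-1)·(-5)·(361) + (+1)·(1)·(-98) + (+1)·(7)·(136) = 2659

The determinant is 2659.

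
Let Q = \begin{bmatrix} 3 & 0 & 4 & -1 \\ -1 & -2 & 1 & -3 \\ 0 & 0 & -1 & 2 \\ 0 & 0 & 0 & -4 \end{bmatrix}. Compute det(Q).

Expand along row 4 (it has 3 zeros):
  + (-4) · M_44   where M_44 = det([3 0 4; -1 -2 1; 0 0 -1]) = 6
det = (+1)·(-4)·(6) = -24

-24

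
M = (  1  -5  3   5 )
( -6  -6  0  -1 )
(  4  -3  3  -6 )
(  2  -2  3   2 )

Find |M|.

Expand along row 2 (it has 1 zero):
  − (-6) · M_21   where M_21 = det([-5 3 5; -3 3 -6; -2 3 2]) = -81
  + (-6) · M_22   where M_22 = det([1 3 5; 4 3 -6; 2 3 2]) = -6
  + (-1) · M_24   where M_24 = det([1 -5 3; 4 -3 3; 2 -2 3]) = 21
det = (-1)·(-6)·(-81) + (+1)·(-6)·(-6) + (+1)·(-1)·(21) = -471

-471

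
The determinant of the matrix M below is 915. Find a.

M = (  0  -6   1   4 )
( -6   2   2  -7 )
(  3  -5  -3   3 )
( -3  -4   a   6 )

a = -1

Expanding along the column containing a, det(M) is linear in a: det(M) = (-114)·a + (801).
Set (-114)·a + (801) = 915  ⇒  (-114)·a = 114  ⇒  a = -1.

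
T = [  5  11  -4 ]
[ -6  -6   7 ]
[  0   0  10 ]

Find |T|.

360

Expand along row 3:
  + 10 · |5 11; -6 -6| = 10·(-30 − (-66)) = 360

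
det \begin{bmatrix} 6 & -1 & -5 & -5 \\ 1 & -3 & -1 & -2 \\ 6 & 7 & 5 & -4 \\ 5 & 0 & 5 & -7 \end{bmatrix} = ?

159

Expand along row 4 (it has 1 zero):
  − (5) · M_41   where M_41 = det([-1 -5 -5; -3 -1 -2; 7 5 -4]) = 156
  − (5) · M_43   where M_43 = det([6 -1 -5; 1 -3 -2; 6 7 -4]) = 39
  + (-7) · M_44   where M_44 = det([6 -1 -5; 1 -3 -1; 6 7 5]) = -162
det = (-1)·(5)·(156) + (-1)·(5)·(39) + (+1)·(-7)·(-162) = 159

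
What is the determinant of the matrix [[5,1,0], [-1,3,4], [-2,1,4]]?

36

Expand along row 1:
  + 5 · |3 4; 1 4| = 5·(12 − 4) = 40
  − 1 · |-1 4; -2 4| = −1·(-4 − (-8)) = -4
Sum: (40) + (-4) = 36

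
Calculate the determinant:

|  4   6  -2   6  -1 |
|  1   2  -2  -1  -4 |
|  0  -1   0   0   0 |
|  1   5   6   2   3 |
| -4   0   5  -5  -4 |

Expand along row 3 (it has 4 zeros):
  − (-1) · M_32   where M_32 = det([4 -2 6 -1; 1 -2 -1 -4; 1 6 2 3; -4 5 -5 -4]) = -463
det = (-1)·(-1)·(-463) = -463

-463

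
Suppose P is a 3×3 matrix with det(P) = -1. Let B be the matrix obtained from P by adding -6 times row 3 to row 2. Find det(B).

det(B) = -1

Adding a multiple of one row to another leaves the determinant unchanged.
det(B) = (1)·(-1) = -1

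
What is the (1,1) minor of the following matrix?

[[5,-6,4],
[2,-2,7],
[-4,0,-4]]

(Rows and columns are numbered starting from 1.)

8

Delete row 1 and column 1; the remaining 2×2 submatrix is [-2 7; 0 -4].
Its determinant is (-2)·(-4) − 7·0 = 8.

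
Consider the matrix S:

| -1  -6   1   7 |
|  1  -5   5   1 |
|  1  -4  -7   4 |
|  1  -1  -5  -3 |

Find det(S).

|S| = 458

Expand along row 1:
  + (-1) · M_11   where M_11 = det([-5 5 1; -4 -7 4; -1 -5 -3]) = -272
  − (-6) · M_12   where M_12 = det([1 5 1; 1 -7 4; 1 -5 -3]) = 78
  + (1) · M_13   where M_13 = det([1 -5 1; 1 -4 4; 1 -1 -3]) = -16
  − (7) · M_14   where M_14 = det([1 -5 5; 1 -4 -7; 1 -1 -5]) = 38
det = (+1)·(-1)·(-272) + (-1)·(-6)·(78) + (+1)·(1)·(-16) + (-1)·(7)·(38) = 458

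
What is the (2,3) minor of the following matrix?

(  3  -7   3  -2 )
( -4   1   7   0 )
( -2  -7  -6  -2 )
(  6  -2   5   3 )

The minor is -125.

Delete row 2 and column 3; the remaining 3×3 submatrix is [3 -7 -2; -2 -7 -2; 6 -2 3].
Its determinant is -125.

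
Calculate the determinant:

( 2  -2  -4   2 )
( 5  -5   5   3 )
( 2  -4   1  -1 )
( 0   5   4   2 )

-198

Expand along row 4 (it has 1 zero):
  + (5) · M_42   where M_42 = det([2 -4 2; 5 5 3; 2 1 -1]) = -70
  − (4) · M_43   where M_43 = det([2 -2 2; 5 -5 3; 2 -4 -1]) = -8
  + (2) · M_44   where M_44 = det([2 -2 -4; 5 -5 5; 2 -4 1]) = 60
det = (+1)·(5)·(-70) + (-1)·(4)·(-8) + (+1)·(2)·(60) = -198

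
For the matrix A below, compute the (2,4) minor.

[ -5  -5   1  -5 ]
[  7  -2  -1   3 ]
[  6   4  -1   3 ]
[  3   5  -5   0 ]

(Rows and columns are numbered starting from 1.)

Delete row 2 and column 4; the remaining 3×3 submatrix is [-5 -5 1; 6 4 -1; 3 5 -5].
Its determinant is -42.

The minor is -42.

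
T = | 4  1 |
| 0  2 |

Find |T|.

8

det(T) = 4·2 − 1·0 = 8 − 0 = 8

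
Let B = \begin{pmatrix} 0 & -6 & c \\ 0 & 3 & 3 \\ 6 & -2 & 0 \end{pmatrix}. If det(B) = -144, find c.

c = 2

Expanding along the row containing c, det(B) is linear in c: det(B) = (-18)·c + (-108).
Set (-18)·c + (-108) = -144  ⇒  (-18)·c = -36  ⇒  c = 2.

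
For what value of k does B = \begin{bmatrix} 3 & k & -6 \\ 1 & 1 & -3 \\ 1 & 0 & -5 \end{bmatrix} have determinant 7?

Expanding along the row containing k, det(B) is linear in k: det(B) = (2)·k + (-9).
Set (2)·k + (-9) = 7  ⇒  (2)·k = 16  ⇒  k = 8.

k = 8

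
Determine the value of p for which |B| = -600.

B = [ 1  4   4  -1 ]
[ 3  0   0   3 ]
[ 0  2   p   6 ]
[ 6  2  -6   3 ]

5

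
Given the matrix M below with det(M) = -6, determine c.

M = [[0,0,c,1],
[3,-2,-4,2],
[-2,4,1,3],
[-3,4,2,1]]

c = 6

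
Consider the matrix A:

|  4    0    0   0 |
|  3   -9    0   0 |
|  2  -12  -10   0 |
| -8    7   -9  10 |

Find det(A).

A is lower triangular, so det(A) is the product of the diagonal entries:
det = (4) · (-9) · (-10) · (10) = 3600

3600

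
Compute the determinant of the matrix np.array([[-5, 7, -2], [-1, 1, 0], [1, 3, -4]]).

0

Expand along row 2:
  − (-1) · |7 -2; 3 -4| = −(-1)·(-28 − (-6)) = -22
  + 1 · |-5 -2; 1 -4| = 1·(20 − (-2)) = 22
Sum: (-22) + (22) = 0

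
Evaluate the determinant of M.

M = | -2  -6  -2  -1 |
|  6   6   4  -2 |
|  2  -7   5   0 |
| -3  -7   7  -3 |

Expand along row 3 (it has 1 zero):
  + (2) · M_31   where M_31 = det([-6 -2 -1; 6 4 -2; -7 7 -3]) = -146
  − (-7) · M_32   where M_32 = det([-2 -2 -1; 6 4 -2; -3 7 -3]) = -106
  + (5) · M_33   where M_33 = det([-2 -6 -1; 6 6 -2; -3 -7 -3]) = -56
det = (+1)·(2)·(-146) + (-1)·(-7)·(-106) + (+1)·(5)·(-56) = -1314

|M| = -1314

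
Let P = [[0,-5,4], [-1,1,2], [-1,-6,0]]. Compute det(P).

Expand along column 1:
  − (-1) · |-5 4; -6 0| = −(-1)·(0 − (-24)) = 24
  + (-1) · |-5 4; 1 2| = (-1)·(-10 − 4) = 14
Sum: (24) + (14) = 38

38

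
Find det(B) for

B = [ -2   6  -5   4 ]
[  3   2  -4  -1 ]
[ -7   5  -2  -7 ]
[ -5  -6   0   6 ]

The determinant is 3005.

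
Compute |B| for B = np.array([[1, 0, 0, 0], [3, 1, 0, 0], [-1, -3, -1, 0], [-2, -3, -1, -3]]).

3

B is lower triangular, so det(B) is the product of the diagonal entries:
det = (1) · (1) · (-1) · (-3) = 3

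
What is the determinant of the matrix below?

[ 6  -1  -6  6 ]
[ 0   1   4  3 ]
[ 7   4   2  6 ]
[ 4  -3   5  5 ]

The determinant is 1255.

Expand along row 2 (it has 1 zero):
  + (1) · M_22   where M_22 = det([6 -6 6; 7 2 6; 4 5 5]) = 108
  − (4) · M_23   where M_23 = det([6 -1 6; 7 4 6; 4 -3 5]) = 17
  + (3) · M_24   where M_24 = det([6 -1 -6; 7 4 2; 4 -3 5]) = 405
det = (+1)·(1)·(108) + (-1)·(4)·(17) + (+1)·(3)·(405) = 1255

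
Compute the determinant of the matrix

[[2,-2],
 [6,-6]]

0

det = 2·(-6) − (-2)·6 = -12 − (-12) = 0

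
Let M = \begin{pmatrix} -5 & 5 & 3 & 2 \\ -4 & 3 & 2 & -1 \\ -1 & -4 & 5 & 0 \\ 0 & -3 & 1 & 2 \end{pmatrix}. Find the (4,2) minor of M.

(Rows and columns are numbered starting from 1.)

-58

Delete row 4 and column 2; the remaining 3×3 submatrix is [-5 3 2; -4 2 -1; -1 5 0].
Its determinant is -58.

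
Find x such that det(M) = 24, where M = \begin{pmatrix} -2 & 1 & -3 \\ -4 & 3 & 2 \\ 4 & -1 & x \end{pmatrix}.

x = 2

Expanding along the row containing x, det(M) is linear in x: det(M) = (-2)·x + (28).
Set (-2)·x + (28) = 24  ⇒  (-2)·x = -4  ⇒  x = 2.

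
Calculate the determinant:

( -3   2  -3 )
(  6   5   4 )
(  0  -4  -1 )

The determinant is 51.

Expand along column 1:
  + (-3) · |5 4; -4 -1| = (-3)·(-5 − (-16)) = -33
  − 6 · |2 -3; -4 -1| = −6·(-2 − 12) = 84
Sum: (-33) + (84) = 51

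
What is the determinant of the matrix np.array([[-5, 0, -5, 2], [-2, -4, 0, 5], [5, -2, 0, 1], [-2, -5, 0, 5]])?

Expand along column 3 (it has 3 zeros):
  + (-5) · M_13   where M_13 = det([-2 -4 5; 5 -2 1; -2 -5 5]) = -27
det = (+1)·(-5)·(-27) = 135

135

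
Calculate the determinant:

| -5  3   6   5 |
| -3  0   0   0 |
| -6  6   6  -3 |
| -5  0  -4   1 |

-522

Expand along row 2 (it has 3 zeros):
  − (-3) · M_21   where M_21 = det([3 6 5; 6 6 -3; 0 -4 1]) = -174
det = (-1)·(-3)·(-174) = -522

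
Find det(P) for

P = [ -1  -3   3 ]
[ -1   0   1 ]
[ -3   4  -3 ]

Expand along column 2:
  − (-3) · |-1 1; -3 -3| = −(-3)·(3 − (-3)) = 18
  − 4 · |-1 3; -1 1| = −4·(-1 − (-3)) = -8
Sum: (18) + (-8) = 10

10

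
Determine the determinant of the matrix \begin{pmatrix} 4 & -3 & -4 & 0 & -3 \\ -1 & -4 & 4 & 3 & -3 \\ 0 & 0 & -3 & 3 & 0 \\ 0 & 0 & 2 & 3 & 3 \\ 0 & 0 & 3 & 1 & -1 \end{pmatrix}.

The matrix is block upper-triangular with a 2×2 block and a 3×3 block on the diagonal, so its determinant equals the product of the determinants of the diagonal blocks.
det of the 2×2 block = -19
det of the 3×3 block = 51
det = (-19)·(51) = -969

-969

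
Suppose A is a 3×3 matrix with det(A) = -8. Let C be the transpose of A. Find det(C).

-8

det(Aᵀ) = det(A).
det(C) = (1)·(-8) = -8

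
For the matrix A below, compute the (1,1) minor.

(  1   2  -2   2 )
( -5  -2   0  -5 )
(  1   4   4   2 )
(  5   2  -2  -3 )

96

Delete row 1 and column 1; the remaining 3×3 submatrix is [-2 0 -5; 4 4 2; 2 -2 -3].
Its determinant is 96.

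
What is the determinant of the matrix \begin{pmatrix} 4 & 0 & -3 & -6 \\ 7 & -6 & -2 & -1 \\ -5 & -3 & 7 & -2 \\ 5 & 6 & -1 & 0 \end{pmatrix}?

Expand along row 1 (it has 1 zero):
  + (4) · M_11   where M_11 = det([-6 -2 -1; -3 7 -2; 6 -1 0]) = 75
  + (-3) · M_13   where M_13 = det([7 -6 -1; -5 -3 -2; 5 6 0]) = 159
  − (-6) · M_14   where M_14 = det([7 -6 -2; -5 -3 7; 5 6 -1]) = -423
det = (+1)·(4)·(75) + (+1)·(-3)·(159) + (-1)·(-6)·(-423) = -2715

-2715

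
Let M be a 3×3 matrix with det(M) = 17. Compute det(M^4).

The determinant is 83521.

det(M^4) = (det M)^4 = (17)^4 = 83521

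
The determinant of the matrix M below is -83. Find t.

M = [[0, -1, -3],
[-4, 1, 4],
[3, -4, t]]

Expanding along the row containing t, det(M) is linear in t: det(M) = (-4)·t + (-51).
Set (-4)·t + (-51) = -83  ⇒  (-4)·t = -32  ⇒  t = 8.

t = 8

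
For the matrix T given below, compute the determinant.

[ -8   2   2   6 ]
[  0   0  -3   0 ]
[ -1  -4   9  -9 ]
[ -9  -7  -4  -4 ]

1068

Expand along row 2 (it has 3 zeros):
  − (-3) · M_23   where M_23 = det([-8 2 6; -1 -4 -9; -9 -7 -4]) = 356
det = (-1)·(-3)·(356) = 1068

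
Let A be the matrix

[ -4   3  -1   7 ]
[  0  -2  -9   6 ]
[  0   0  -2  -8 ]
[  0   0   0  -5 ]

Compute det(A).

det(A) = 80

A is upper triangular, so det(A) is the product of the diagonal entries:
det = (-4) · (-2) · (-2) · (-5) = 80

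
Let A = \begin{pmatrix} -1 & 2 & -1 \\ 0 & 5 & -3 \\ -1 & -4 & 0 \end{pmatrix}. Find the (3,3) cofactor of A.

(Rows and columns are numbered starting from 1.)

Delete row 3 and column 3; the remaining 2×2 submatrix is [-1 2; 0 5].
Its determinant is (-1)·5 − 2·0 = -5.
The cofactor carries sign (−1)^(3+3) = +1, so C_{3,3} = +(-5) = -5.

-5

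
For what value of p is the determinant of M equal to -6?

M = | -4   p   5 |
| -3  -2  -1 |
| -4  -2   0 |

p = -1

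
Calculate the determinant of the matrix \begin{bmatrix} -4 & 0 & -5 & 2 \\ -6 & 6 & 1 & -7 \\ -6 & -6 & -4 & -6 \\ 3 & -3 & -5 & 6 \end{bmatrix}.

The determinant is 1332.

Expand along row 1 (it has 1 zero):
  + (-4) · M_11   where M_11 = det([6 1 -7; -6 -4 -6; -3 -5 6]) = -396
  + (-5) · M_13   where M_13 = det([-6 6 -7; -6 -6 -6; 3 -3 6]) = 180
  − (2) · M_14   where M_14 = det([-6 6 1; -6 -6 -4; 3 -3 -5]) = -324
det = (+1)·(-4)·(-396) + (+1)·(-5)·(180) + (-1)·(2)·(-324) = 1332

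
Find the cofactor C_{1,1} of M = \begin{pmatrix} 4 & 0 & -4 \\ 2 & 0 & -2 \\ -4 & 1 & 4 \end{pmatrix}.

Delete row 1 and column 1; the remaining 2×2 submatrix is [0 -2; 1 4].
Its determinant is 0·4 − (-2)·1 = 2.
The cofactor carries sign (−1)^(1+1) = +1, so C_{1,1} = +(2) = 2.

The cofactor is 2.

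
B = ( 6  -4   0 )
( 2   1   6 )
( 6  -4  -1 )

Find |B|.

-14

Expand along row 1:
  + 6 · |1 6; -4 -1| = 6·(-1 − (-24)) = 138
  − (-4) · |2 6; 6 -1| = −(-4)·(-2 − 36) = -152
Sum: (138) + (-152) = -14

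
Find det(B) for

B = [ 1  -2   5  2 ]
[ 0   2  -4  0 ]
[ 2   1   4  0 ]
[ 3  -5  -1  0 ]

The determinant is -160.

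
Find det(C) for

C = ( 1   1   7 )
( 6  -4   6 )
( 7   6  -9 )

Expand along column 1:
  + 1 · |-4 6; 6 -9| = 1·(36 − 36) = 0
  − 6 · |1 7; 6 -9| = −6·(-9 − 42) = 306
  + 7 · |1 7; -4 6| = 7·(6 − (-28)) = 238
Sum: (0) + (306) + (238) = 544

544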